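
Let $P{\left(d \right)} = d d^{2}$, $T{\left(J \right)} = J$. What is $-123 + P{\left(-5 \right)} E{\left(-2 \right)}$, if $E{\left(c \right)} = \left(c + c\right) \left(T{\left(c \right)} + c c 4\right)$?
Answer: $6877$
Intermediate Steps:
$E{\left(c \right)} = 2 c \left(c + 4 c^{2}\right)$ ($E{\left(c \right)} = \left(c + c\right) \left(c + c c 4\right) = 2 c \left(c + c^{2} \cdot 4\right) = 2 c \left(c + 4 c^{2}\right)$)
$P{\left(d \right)} = d^{3}$
$-123 + P{\left(-5 \right)} E{\left(-2 \right)} = -123 + \left(-5\right)^{3} \left(-2\right)^{2} \left(2 + 8 \left(-2\right)\right) = -123 - 125 \cdot 4 \left(2 - 16\right) = -123 - 125 \cdot 4 \left(-14\right) = -123 - -7000 = -123 + 7000 = 6877$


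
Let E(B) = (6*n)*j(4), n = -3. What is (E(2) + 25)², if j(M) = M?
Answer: 2209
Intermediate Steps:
E(B) = -72 (E(B) = (6*(-3))*4 = -18*4 = -72)
(E(2) + 25)² = (-72 + 25)² = (-47)² = 2209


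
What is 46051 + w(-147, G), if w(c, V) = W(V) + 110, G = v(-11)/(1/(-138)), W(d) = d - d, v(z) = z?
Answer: 46161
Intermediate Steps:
W(d) = 0
G = 1518 (G = -11/(1/(-138)) = -11/(-1/138) = -11*(-138) = 1518)
w(c, V) = 110 (w(c, V) = 0 + 110 = 110)
46051 + w(-147, G) = 46051 + 110 = 46161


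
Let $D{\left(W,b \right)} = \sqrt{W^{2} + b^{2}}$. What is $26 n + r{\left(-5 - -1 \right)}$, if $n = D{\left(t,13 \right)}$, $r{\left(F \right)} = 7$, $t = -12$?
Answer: $7 + 26 \sqrt{313} \approx 466.99$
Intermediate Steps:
$n = \sqrt{313}$ ($n = \sqrt{\left(-12\right)^{2} + 13^{2}} = \sqrt{144 + 169} = \sqrt{313} \approx 17.692$)
$26 n + r{\left(-5 - -1 \right)} = 26 \sqrt{313} + 7 = 7 + 26 \sqrt{313}$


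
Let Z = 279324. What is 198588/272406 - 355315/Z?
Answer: -6886590563/12681588924 ≈ -0.54304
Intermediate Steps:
198588/272406 - 355315/Z = 198588/272406 - 355315/279324 = 198588*(1/272406) - 355315*1/279324 = 33098/45401 - 355315/279324 = -6886590563/12681588924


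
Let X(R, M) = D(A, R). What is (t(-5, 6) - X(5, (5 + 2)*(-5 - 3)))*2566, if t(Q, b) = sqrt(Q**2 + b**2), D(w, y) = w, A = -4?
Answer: 10264 + 2566*sqrt(61) ≈ 30305.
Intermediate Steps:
X(R, M) = -4
(t(-5, 6) - X(5, (5 + 2)*(-5 - 3)))*2566 = (sqrt((-5)**2 + 6**2) - 1*(-4))*2566 = (sqrt(25 + 36) + 4)*2566 = (sqrt(61) + 4)*2566 = (4 + sqrt(61))*2566 = 10264 + 2566*sqrt(61)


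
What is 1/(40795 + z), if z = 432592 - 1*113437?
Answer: 1/359950 ≈ 2.7782e-6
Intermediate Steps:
z = 319155 (z = 432592 - 113437 = 319155)
1/(40795 + z) = 1/(40795 + 319155) = 1/359950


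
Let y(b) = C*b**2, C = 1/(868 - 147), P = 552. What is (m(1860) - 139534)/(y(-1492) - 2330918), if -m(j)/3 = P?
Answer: 50898995/839182907 ≈ 0.060653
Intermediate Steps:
m(j) = -1656 (m(j) = -3*552 = -1656)
C = 1/721 ≈ 0.0013870
y(b) = b**2/721
(m(1860) - 139534)/(y(-1492) - 2330918) = (-1656 - 139534)/((1/721)*(-1492)**2 - 2330918) = -141190/((1/721)*2226064 - 2330918) = -141190/(2226064/721 - 2330918) = -141190/(-1678365814/721) = -141190*(-721/1678365814) = 50898995/839182907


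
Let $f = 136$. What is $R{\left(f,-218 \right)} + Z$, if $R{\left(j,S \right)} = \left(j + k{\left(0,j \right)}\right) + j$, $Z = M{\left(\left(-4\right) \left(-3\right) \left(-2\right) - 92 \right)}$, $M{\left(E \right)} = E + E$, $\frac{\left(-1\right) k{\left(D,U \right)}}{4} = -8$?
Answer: $72$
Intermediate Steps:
$k{\left(D,U \right)} = 32$ ($k{\left(D,U \right)} = \left(-4\right) \left(-8\right) = 32$)
$M{\left(E \right)} = 2 E$
$Z = -232$ ($Z = 2 \left(\left(-4\right) \left(-3\right) \left(-2\right) - 92\right) = 2 \left(12 \left(-2\right) - 92\right) = 2 \left(-24 - 92\right) = 2 \left(-116\right) = -232$)
$R{\left(j,S \right)} = 32 + 2 j$ ($R{\left(j,S \right)} = \left(j + 32\right) + j = \left(32 + j\right) + j = 32 + 2 j$)
$R{\left(f,-218 \right)} + Z = \left(32 + 2 \cdot 136\right) - 232 = \left(32 + 272\right) - 232 = 304 - 232 = 72$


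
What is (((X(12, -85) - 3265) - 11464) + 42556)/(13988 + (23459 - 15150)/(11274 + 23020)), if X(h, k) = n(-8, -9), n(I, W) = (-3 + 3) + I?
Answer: 954024786/479712781 ≈ 1.9887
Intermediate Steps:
n(I, W) = I (n(I, W) = 0 + I = I)
X(h, k) = -8
(((X(12, -85) - 3265) - 11464) + 42556)/(13988 + (23459 - 15150)/(11274 + 23020)) = (((-8 - 3265) - 11464) + 42556)/(13988 + (23459 - 15150)/(11274 + 23020)) = ((-3273 - 11464) + 42556)/(13988 + 8309/34294) = (-14737 + 42556)/(13988 + 8309*(1/34294)) = 27819/(13988 + 8309/34294) = 27819/(479712781/34294) = 27819*(34294/479712781) = 954024786/479712781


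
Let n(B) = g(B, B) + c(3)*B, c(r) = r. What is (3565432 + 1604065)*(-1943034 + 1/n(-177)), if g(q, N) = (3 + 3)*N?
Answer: -16000901940369011/1593 ≈ -1.0045e+13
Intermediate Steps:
g(q, N) = 6*N
n(B) = 9*B (n(B) = 6*B + 3*B = 9*B)
(3565432 + 1604065)*(-1943034 + 1/n(-177)) = (3565432 + 1604065)*(-1943034 + 1/(9*(-177))) = 5169497*(-1943034 + 1/(-1593)) = 5169497*(-1943034 - 1/1593) = 5169497*(-3095253163/1593) = -16000901940369011/1593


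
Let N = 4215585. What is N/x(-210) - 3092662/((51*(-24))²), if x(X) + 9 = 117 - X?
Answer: 526225400537/39701664 ≈ 13255.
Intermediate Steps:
x(X) = 108 - X (x(X) = -9 + (117 - X) = 108 - X)
N/x(-210) - 3092662/((51*(-24))²) = 4215585/(108 - 1*(-210)) - 3092662/((51*(-24))²) = 4215585/(108 + 210) - 3092662/((-1224)²) = 4215585/318 - 3092662/1498176 = 4215585*(1/318) - 3092662*1/1498176 = 1405195/106 - 1546331/749088 = 526225400537/39701664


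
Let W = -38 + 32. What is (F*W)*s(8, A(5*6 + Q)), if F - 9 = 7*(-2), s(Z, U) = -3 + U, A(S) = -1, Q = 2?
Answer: -120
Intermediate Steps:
W = -6
F = -5 (F = 9 + 7*(-2) = 9 - 14 = -5)
(F*W)*s(8, A(5*6 + Q)) = (-5*(-6))*(-3 - 1) = 30*(-4) = -120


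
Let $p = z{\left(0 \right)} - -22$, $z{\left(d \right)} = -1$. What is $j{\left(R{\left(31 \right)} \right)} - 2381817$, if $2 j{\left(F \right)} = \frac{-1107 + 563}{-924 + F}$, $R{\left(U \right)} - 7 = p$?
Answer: $- \frac{133381735}{56} \approx -2.3818 \cdot 10^{6}$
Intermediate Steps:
$p = 21$ ($p = -1 - -22 = -1 + 22 = 21$)
$R{\left(U \right)} = 28$ ($R{\left(U \right)} = 7 + 21 = 28$)
$j{\left(F \right)} = - \frac{272}{-924 + F}$ ($j{\left(F \right)} = \frac{\left(-1107 + 563\right) \frac{1}{-924 + F}}{2} = \frac{\left(-544\right) \frac{1}{-924 + F}}{2} = - \frac{272}{-924 + F}$)
$j{\left(R{\left(31 \right)} \right)} - 2381817 = - \frac{272}{-924 + 28} - 2381817 = - \frac{272}{-896} - 2381817 = \left(-272\right) \left(- \frac{1}{896}\right) - 2381817 = \frac{17}{56} - 2381817 = - \frac{133381735}{56}$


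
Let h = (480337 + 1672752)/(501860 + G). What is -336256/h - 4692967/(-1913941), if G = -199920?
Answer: -194310672934273177/4120885313749 ≈ -47153.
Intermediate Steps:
h = 2153089/301940 (h = (480337 + 1672752)/(501860 - 199920) = 2153089/301940 ≈ 7.1309)
-336256/h - 4692967/(-1913941) = -336256/2153089/301940 - 4692967/(-1913941) = -336256*301940/2153089 - 4692967*(-1/1913941) = -101529136640/2153089 + 4692967/1913941 = -194310672934273177/4120885313749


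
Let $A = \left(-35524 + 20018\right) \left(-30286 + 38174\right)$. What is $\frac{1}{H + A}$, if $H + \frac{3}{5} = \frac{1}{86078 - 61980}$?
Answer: $- \frac{120490}{14737291983009} \approx -8.1759 \cdot 10^{-9}$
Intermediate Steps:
$H = - \frac{72289}{120490}$ ($H = - \frac{3}{5} + \frac{1}{86078 - 61980} = - \frac{3}{5} + \frac{1}{24098} = - \frac{72289}{120490} \approx -0.59996$)
$A = -122311328$ ($A = \left(-15506\right) 7888 = -122311328$)
$\frac{1}{H + A} = \frac{1}{- \frac{72289}{120490} - 122311328} = \frac{1}{- \frac{14737291983009}{120490}} = - \frac{120490}{14737291983009}$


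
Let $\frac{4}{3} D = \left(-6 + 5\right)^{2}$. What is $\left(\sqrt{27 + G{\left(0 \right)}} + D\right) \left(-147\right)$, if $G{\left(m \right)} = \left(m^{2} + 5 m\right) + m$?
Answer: $- \frac{441}{4} - 441 \sqrt{3} \approx -874.08$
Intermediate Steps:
$G{\left(m \right)} = m^{2} + 6 m$
$D = \frac{3}{4}$ ($D = \frac{3 \left(-6 + 5\right)^{2}}{4} = \frac{3 \left(-1\right)^{2}}{4} = \frac{3}{4} \cdot 1 = \frac{3}{4} \approx 0.75$)
$\left(\sqrt{27 + G{\left(0 \right)}} + D\right) \left(-147\right) = \left(\sqrt{27 + 0 \left(6 + 0\right)} + \frac{3}{4}\right) \left(-147\right) = \left(\sqrt{27 + 0 \cdot 6} + \frac{3}{4}\right) \left(-147\right) = \left(\sqrt{27 + 0} + \frac{3}{4}\right) \left(-147\right) = \left(\sqrt{27} + \frac{3}{4}\right) \left(-147\right) = \left(3 \sqrt{3} + \frac{3}{4}\right) \left(-147\right) = \left(\frac{3}{4} + 3 \sqrt{3}\right) \left(-147\right) = - \frac{441}{4} - 441 \sqrt{3}$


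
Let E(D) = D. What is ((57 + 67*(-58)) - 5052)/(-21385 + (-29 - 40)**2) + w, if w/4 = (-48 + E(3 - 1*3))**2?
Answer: 153215665/16624 ≈ 9216.5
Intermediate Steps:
w = 9216 (w = 4*(-48 + (3 - 1*3))**2 = 4*(-48 + (3 - 3))**2 = 4*(-48 + 0)**2 = 4*(-48)**2 = 4*2304 = 9216)
((57 + 67*(-58)) - 5052)/(-21385 + (-29 - 40)**2) + w = ((57 + 67*(-58)) - 5052)/(-21385 + (-29 - 40)**2) + 9216 = ((57 - 3886) - 5052)/(-21385 + (-69)**2) + 9216 = (-3829 - 5052)/(-21385 + 4761) + 9216 = -8881/(-16624) + 9216 = -8881*(-1/16624) + 9216 = 8881/16624 + 9216 = 153215665/16624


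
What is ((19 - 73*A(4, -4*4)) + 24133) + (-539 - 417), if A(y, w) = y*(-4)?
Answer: 24364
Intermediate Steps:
A(y, w) = -4*y
((19 - 73*A(4, -4*4)) + 24133) + (-539 - 417) = ((19 - (-292)*4) + 24133) + (-539 - 417) = ((19 - 73*(-16)) + 24133) - 956 = ((19 + 1168) + 24133) - 956 = (1187 + 24133) - 956 = 25320 - 956 = 24364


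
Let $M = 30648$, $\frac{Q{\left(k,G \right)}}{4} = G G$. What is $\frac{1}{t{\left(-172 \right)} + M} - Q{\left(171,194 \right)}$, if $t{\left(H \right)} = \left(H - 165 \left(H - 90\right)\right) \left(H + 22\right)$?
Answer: $- \frac{967704660289}{6428052} \approx -1.5054 \cdot 10^{5}$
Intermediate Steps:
$Q{\left(k,G \right)} = 4 G^{2}$ ($Q{\left(k,G \right)} = 4 G G = 4 G^{2}$)
$t{\left(H \right)} = \left(22 + H\right) \left(14850 - 164 H\right)$ ($t{\left(H \right)} = \left(H - 165 \left(-90 + H\right)\right) \left(22 + H\right) = \left(H - \left(-14850 + 165 H\right)\right) \left(22 + H\right) = \left(14850 - 164 H\right) \left(22 + H\right) = \left(22 + H\right) \left(14850 - 164 H\right)$)
$\frac{1}{t{\left(-172 \right)} + M} - Q{\left(171,194 \right)} = \frac{1}{\left(326700 - 164 \left(-172\right)^{2} + 11242 \left(-172\right)\right) + 30648} - 4 \cdot 194^{2} = \frac{1}{\left(326700 - 4851776 - 1933624\right) + 30648} - 4 \cdot 37636 = \frac{1}{\left(326700 - 4851776 - 1933624\right) + 30648} - 150544 = \frac{1}{-6458700 + 30648} - 150544 = \frac{1}{-6428052} - 150544 = - \frac{1}{6428052} - 150544 = - \frac{967704660289}{6428052}$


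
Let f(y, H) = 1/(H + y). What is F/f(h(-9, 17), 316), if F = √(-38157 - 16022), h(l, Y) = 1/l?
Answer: 2843*I*√54179/9 ≈ 73528.0*I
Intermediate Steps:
F = I*√54179 (F = √(-54179) = I*√54179 ≈ 232.76*I)
F/f(h(-9, 17), 316) = (I*√54179)/(1/(316 + 1/(-9))) = (I*√54179)/(1/(316 - ⅑)) = (I*√54179)/(1/(2843/9)) = (I*√54179)/(9/2843) = (I*√54179)*(2843/9) = 2843*I*√54179/9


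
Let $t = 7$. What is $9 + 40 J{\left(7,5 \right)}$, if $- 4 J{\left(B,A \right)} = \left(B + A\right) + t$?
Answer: $-181$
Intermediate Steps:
$J{\left(B,A \right)} = - \frac{7}{4} - \frac{A}{4} - \frac{B}{4}$ ($J{\left(B,A \right)} = - \frac{\left(B + A\right) + 7}{4} = - \frac{\left(A + B\right) + 7}{4} = - \frac{7 + A + B}{4} = - \frac{7}{4} - \frac{A}{4} - \frac{B}{4}$)
$9 + 40 J{\left(7,5 \right)} = 9 + 40 \left(- \frac{7}{4} - \frac{5}{4} - \frac{7}{4}\right) = 9 + 40 \left(- \frac{19}{4}\right) = 9 - 190 = -181$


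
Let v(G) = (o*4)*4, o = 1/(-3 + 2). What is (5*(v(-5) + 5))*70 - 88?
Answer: -3938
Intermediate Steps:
o = -1 (o = 1/(-1) = -1)
v(G) = -16 (v(G) = -1*4*4 = -4*4 = -16)
(5*(v(-5) + 5))*70 - 88 = (5*(-16 + 5))*70 - 88 = (5*(-11))*70 - 88 = -55*70 - 88 = -3850 - 88 = -3938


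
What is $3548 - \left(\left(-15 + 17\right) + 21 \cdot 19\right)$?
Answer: $3147$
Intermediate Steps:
$3548 - \left(\left(-15 + 17\right) + 21 \cdot 19\right) = 3548 - \left(2 + 399\right) = 3548 - 401 = 3147$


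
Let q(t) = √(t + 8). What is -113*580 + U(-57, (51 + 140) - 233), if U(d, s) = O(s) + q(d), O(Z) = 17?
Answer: -65523 + 7*I ≈ -65523.0 + 7.0*I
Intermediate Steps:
q(t) = √(8 + t)
U(d, s) = 17 + √(8 + d)
-113*580 + U(-57, (51 + 140) - 233) = -113*580 + (17 + √(8 - 57)) = -65540 + (17 + √(-49)) = -65540 + (17 + 7*I) = -65523 + 7*I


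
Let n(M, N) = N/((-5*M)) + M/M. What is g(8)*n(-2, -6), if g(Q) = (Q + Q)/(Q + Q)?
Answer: ⅖ ≈ 0.40000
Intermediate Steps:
g(Q) = 1 (g(Q) = (2*Q)/((2*Q)) = (2*Q)*(1/(2*Q)) = 1)
n(M, N) = 1 - N/(5*M) (n(M, N) = N*(-1/(5*M)) + 1 = -N/(5*M) + 1 = 1 - N/(5*M))
g(8)*n(-2, -6) = 1*((-2 - ⅕*(-6))/(-2)) = 1*(-(-2 + 6/5)/2) = 1*(-½*(-⅘)) = 1*(⅖) = ⅖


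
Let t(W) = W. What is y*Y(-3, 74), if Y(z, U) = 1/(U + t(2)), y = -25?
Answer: -25/76 ≈ -0.32895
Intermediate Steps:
Y(z, U) = 1/(2 + U) (Y(z, U) = 1/(U + 2) = 1/(2 + U))
y*Y(-3, 74) = -25/(2 + 74) = -25/76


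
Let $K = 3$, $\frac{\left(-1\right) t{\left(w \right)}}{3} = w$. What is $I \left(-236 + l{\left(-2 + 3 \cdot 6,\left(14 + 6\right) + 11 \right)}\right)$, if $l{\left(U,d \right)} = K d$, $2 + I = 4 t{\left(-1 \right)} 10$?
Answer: $-16874$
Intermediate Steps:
$t{\left(w \right)} = - 3 w$
$I = 118$ ($I = -2 + 4 \left(\left(-3\right) \left(-1\right)\right) 10 = -2 + 4 \cdot 3 \cdot 10 = -2 + 12 \cdot 10 = -2 + 120 = 118$)
$l{\left(U,d \right)} = 3 d$
$I \left(-236 + l{\left(-2 + 3 \cdot 6,\left(14 + 6\right) + 11 \right)}\right) = 118 \left(-236 + 3 \left(\left(14 + 6\right) + 11\right)\right) = 118 \left(-236 + 3 \left(20 + 11\right)\right) = 118 \left(-236 + 3 \cdot 31\right) = 118 \left(-236 + 93\right) = 118 \left(-143\right) = -16874$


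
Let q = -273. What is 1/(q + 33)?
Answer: -1/240 ≈ -0.0041667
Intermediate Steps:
1/(q + 33) = 1/(-273 + 33) = 1/(-240) = -1/240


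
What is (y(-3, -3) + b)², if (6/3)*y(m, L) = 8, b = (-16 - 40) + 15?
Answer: 1369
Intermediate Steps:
b = -41 (b = -56 + 15 = -41)
y(m, L) = 4 (y(m, L) = (½)*8 = 4)
(y(-3, -3) + b)² = (4 - 41)² = (-37)² = 1369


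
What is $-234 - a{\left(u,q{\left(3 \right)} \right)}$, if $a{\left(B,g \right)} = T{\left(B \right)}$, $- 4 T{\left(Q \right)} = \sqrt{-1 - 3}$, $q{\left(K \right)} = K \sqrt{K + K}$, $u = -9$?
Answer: $-234 + \frac{i}{2} \approx -234.0 + 0.5 i$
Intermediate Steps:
$q{\left(K \right)} = \sqrt{2} K^{\frac{3}{2}}$ ($q{\left(K \right)} = K \sqrt{2 K} = K \sqrt{2} \sqrt{K} = \sqrt{2} K^{\frac{3}{2}}$)
$T{\left(Q \right)} = - \frac{i}{2}$ ($T{\left(Q \right)} = - \frac{\sqrt{-1 - 3}}{4} = - \frac{\sqrt{-4}}{4} = - \frac{2 i}{4} = - \frac{i}{2}$)
$a{\left(B,g \right)} = - \frac{i}{2}$
$-234 - a{\left(u,q{\left(3 \right)} \right)} = -234 - - \frac{i}{2} = -234 + \frac{i}{2}$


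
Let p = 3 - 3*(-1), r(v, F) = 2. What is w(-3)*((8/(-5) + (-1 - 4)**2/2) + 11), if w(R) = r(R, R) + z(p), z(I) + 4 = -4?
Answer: -657/5 ≈ -131.40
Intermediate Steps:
p = 6 (p = 3 + 3 = 6)
z(I) = -8 (z(I) = -4 - 4 = -8)
w(R) = -6 (w(R) = 2 - 8 = -6)
w(-3)*((8/(-5) + (-1 - 4)**2/2) + 11) = -6*((8/(-5) + (-1 - 4)**2/2) + 11) = -6*((8*(-1/5) + (-5)**2*(1/2)) + 11) = -6*((-8/5 + 25*(1/2)) + 11) = -6*((-8/5 + 25/2) + 11) = -6*(109/10 + 11) = -6*219/10 = -657/5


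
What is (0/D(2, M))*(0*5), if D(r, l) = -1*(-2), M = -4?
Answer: 0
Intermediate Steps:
D(r, l) = 2
(0/D(2, M))*(0*5) = (0/2)*(0*5) = ((½)*0)*0 = 0*0 = 0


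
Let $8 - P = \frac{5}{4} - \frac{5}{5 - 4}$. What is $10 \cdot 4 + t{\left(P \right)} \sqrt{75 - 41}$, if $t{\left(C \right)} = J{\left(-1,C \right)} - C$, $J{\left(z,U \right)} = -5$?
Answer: $40 - \frac{67 \sqrt{34}}{4} \approx -57.668$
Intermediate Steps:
$P = \frac{47}{4}$ ($P = 8 - \left(\frac{5}{4} - \frac{5}{5 - 4}\right) = 8 - \left(5 \cdot \frac{1}{4} - \frac{5}{5 - 4}\right) = 8 - \left(\frac{5}{4} - \frac{5}{1}\right) = 8 - \left(\frac{5}{4} - 5\right) = 8 - - \frac{15}{4} = 8 + \frac{15}{4} = \frac{47}{4} \approx 11.75$)
$t{\left(C \right)} = -5 - C$
$10 \cdot 4 + t{\left(P \right)} \sqrt{75 - 41} = 10 \cdot 4 + \left(-5 - \frac{47}{4}\right) \sqrt{75 - 41} = 40 + \left(-5 - \frac{47}{4}\right) \sqrt{34} = 40 - \frac{67 \sqrt{34}}{4}$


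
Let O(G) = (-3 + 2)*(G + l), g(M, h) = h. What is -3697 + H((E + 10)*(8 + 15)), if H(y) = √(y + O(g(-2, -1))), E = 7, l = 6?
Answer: -3697 + √386 ≈ -3677.4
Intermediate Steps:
O(G) = -6 - G (O(G) = (-3 + 2)*(G + 6) = -(6 + G) = -6 - G)
H(y) = √(-5 + y) (H(y) = √(y + (-6 - 1*(-1))) = √(y + (-6 + 1)) = √(y - 5) = √(-5 + y))
-3697 + H((E + 10)*(8 + 15)) = -3697 + √(-5 + (7 + 10)*(8 + 15)) = -3697 + √(-5 + 17*23) = -3697 + √(-5 + 391) = -3697 + √386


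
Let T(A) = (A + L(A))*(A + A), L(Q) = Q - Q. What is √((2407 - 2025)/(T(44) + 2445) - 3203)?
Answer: I*√127811665173/6317 ≈ 56.595*I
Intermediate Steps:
L(Q) = 0
T(A) = 2*A² (T(A) = (A + 0)*(A + A) = A*(2*A) = 2*A²)
√((2407 - 2025)/(T(44) + 2445) - 3203) = √((2407 - 2025)/(2*44² + 2445) - 3203) = √(382/(2*1936 + 2445) - 3203) = √(382/(3872 + 2445) - 3203) = √(382/6317 - 3203) = √(-20232969/6317) = I*√127811665173/6317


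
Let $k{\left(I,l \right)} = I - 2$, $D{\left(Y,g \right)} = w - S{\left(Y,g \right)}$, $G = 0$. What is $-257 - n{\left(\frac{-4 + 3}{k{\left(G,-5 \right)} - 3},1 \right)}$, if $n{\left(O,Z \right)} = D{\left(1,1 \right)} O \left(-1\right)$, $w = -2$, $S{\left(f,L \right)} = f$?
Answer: $- \frac{1288}{5} \approx -257.6$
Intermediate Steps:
$D{\left(Y,g \right)} = -2 - Y$
$k{\left(I,l \right)} = -2 + I$
$n{\left(O,Z \right)} = 3 O$ ($n{\left(O,Z \right)} = \left(-2 - 1\right) O \left(-1\right) = - 3 O \left(-1\right) = 3 O$)
$-257 - n{\left(\frac{-4 + 3}{k{\left(G,-5 \right)} - 3},1 \right)} = -257 - 3 \frac{-4 + 3}{\left(-2 + 0\right) - 3} = -257 - 3 \left(- \frac{1}{-2 - 3}\right) = -257 - 3 \left(- \frac{1}{-5}\right) = -257 - 3 \left(\left(-1\right) \left(- \frac{1}{5}\right)\right) = -257 - 3 \cdot \frac{1}{5} = -257 - \frac{3}{5} = - \frac{1288}{5}$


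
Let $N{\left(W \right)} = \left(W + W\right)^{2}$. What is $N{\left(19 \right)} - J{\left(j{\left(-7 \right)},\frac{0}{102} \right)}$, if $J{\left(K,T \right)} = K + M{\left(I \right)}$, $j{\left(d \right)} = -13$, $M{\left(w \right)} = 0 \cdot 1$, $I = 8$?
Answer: $1457$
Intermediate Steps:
$M{\left(w \right)} = 0$
$N{\left(W \right)} = 4 W^{2}$ ($N{\left(W \right)} = \left(2 W\right)^{2} = 4 W^{2}$)
$J{\left(K,T \right)} = K$ ($J{\left(K,T \right)} = K + 0 = K$)
$N{\left(19 \right)} - J{\left(j{\left(-7 \right)},\frac{0}{102} \right)} = 4 \cdot 19^{2} - -13 = 4 \cdot 361 + 13 = 1444 + 13 = 1457$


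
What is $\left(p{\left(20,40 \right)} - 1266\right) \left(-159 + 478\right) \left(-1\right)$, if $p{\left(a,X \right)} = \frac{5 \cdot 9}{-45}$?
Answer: $404173$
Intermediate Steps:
$p{\left(a,X \right)} = -1$ ($p{\left(a,X \right)} = 45 \left(- \frac{1}{45}\right) = -1$)
$\left(p{\left(20,40 \right)} - 1266\right) \left(-159 + 478\right) \left(-1\right) = \left(-1 - 1266\right) \left(-159 + 478\right) \left(-1\right) = \left(-1267\right) 319 \left(-1\right) = \left(-404173\right) \left(-1\right) = 404173$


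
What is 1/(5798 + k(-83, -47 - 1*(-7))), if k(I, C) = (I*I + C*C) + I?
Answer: 1/14204 ≈ 7.0403e-5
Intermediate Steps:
k(I, C) = I + C² + I² (k(I, C) = (I² + C²) + I = (C² + I²) + I = I + C² + I²)
1/(5798 + k(-83, -47 - 1*(-7))) = 1/(5798 + (-83 + (-47 - 1*(-7))² + (-83)²)) = 1/(5798 + (-83 + (-47 + 7)² + 6889)) = 1/(5798 + (-83 + (-40)² + 6889)) = 1/(5798 + (-83 + 1600 + 6889)) = 1/(5798 + 8406) = 1/14204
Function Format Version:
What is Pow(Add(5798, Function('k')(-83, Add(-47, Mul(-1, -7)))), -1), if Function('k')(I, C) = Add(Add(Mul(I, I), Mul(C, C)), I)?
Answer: Rational(1, 14204) ≈ 7.0403e-5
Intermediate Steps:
Function('k')(I, C) = Add(I, Pow(C, 2), Pow(I, 2)) (Function('k')(I, C) = Add(Add(Pow(I, 2), Pow(C, 2)), I) = Add(Add(Pow(C, 2), Pow(I, 2)), I) = Add(I, Pow(C, 2), Pow(I, 2)))
Pow(Add(5798, Function('k')(-83, Add(-47, Mul(-1, -7)))), -1) = Pow(Add(5798, Add(-83, Pow(Add(-47, Mul(-1, -7)), 2), Pow(-83, 2))), -1) = Pow(Add(5798, Add(-83, Pow(Add(-47, 7), 2), 6889)), -1) = Pow(Add(5798, Add(-83, Pow(-40, 2), 6889)), -1) = Pow(Add(5798, Add(-83, 1600, 6889)), -1) = Pow(Add(5798, 8406), -1) = Pow(14204, -1) = Rational(1, 14204)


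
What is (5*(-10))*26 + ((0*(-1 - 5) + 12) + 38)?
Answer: -1250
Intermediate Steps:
(5*(-10))*26 + ((0*(-1 - 5) + 12) + 38) = -50*26 + ((0*(-6) + 12) + 38) = -1300 + ((0 + 12) + 38) = -1300 + (12 + 38) = -1300 + 50 = -1250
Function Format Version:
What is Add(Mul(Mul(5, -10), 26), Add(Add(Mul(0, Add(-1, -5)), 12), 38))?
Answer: -1250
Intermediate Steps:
Add(Mul(Mul(5, -10), 26), Add(Add(Mul(0, Add(-1, -5)), 12), 38)) = Add(Mul(-50, 26), Add(Add(Mul(0, -6), 12), 38)) = Add(-1300, Add(Add(0, 12), 38)) = Add(-1300, Add(12, 38)) = Add(-1300, 50) = -1250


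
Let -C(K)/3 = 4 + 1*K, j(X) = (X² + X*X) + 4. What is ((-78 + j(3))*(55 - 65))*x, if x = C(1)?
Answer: -8400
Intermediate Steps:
j(X) = 4 + 2*X² (j(X) = (X² + X²) + 4 = 2*X² + 4 = 4 + 2*X²)
C(K) = -12 - 3*K (C(K) = -3*(4 + 1*K) = -3*(4 + K) = -12 - 3*K)
x = -15 (x = -12 - 3*1 = -12 - 3 = -15)
((-78 + j(3))*(55 - 65))*x = ((-78 + (4 + 2*3²))*(55 - 65))*(-15) = ((-78 + (4 + 2*9))*(-10))*(-15) = ((-78 + (4 + 18))*(-10))*(-15) = ((-78 + 22)*(-10))*(-15) = -56*(-10)*(-15) = 560*(-15) = -8400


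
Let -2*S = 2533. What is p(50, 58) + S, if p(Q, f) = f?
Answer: -2417/2 ≈ -1208.5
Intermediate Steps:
S = -2533/2 (S = -½*2533 = -2533/2 ≈ -1266.5)
p(50, 58) + S = 58 - 2533/2 = -2417/2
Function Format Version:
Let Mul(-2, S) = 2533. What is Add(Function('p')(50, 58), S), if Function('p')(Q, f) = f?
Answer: Rational(-2417, 2) ≈ -1208.5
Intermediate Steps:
S = Rational(-2533, 2) (S = Mul(Rational(-1, 2), 2533) = Rational(-2533, 2) ≈ -1266.5)
Add(Function('p')(50, 58), S) = Add(58, Rational(-2533, 2)) = Rational(-2417, 2)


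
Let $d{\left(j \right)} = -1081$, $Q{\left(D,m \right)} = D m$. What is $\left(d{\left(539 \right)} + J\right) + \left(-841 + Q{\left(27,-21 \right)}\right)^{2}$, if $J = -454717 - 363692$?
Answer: $1162974$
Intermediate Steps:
$J = -818409$
$\left(d{\left(539 \right)} + J\right) + \left(-841 + Q{\left(27,-21 \right)}\right)^{2} = \left(-1081 - 818409\right) + \left(-841 + 27 \left(-21\right)\right)^{2} = -819490 + \left(-841 - 567\right)^{2} = -819490 + \left(-1408\right)^{2} = -819490 + 1982464 = 1162974$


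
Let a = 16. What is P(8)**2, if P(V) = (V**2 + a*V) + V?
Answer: 40000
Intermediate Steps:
P(V) = V**2 + 17*V (P(V) = (V**2 + 16*V) + V = V**2 + 17*V)
P(8)**2 = (8*(17 + 8))**2 = (8*25)**2 = 200**2 = 40000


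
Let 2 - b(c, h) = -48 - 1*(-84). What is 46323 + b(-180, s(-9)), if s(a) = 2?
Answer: 46289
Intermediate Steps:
b(c, h) = -34 (b(c, h) = 2 - (-48 - 1*(-84)) = 2 - (-48 + 84) = 2 - 1*36 = 2 - 36 = -34)
46323 + b(-180, s(-9)) = 46323 - 34 = 46289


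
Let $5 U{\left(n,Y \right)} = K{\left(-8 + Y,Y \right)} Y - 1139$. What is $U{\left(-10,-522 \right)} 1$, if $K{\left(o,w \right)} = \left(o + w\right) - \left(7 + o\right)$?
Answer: $\frac{274999}{5} \approx 55000.0$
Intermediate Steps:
$K{\left(o,w \right)} = -7 + w$
$U{\left(n,Y \right)} = - \frac{1139}{5} + \frac{Y \left(-7 + Y\right)}{5}$ ($U{\left(n,Y \right)} = \frac{\left(-7 + Y\right) Y - 1139}{5} = \frac{Y \left(-7 + Y\right) - 1139}{5} = \frac{-1139 + Y \left(-7 + Y\right)}{5} = - \frac{1139}{5} + \frac{Y \left(-7 + Y\right)}{5}$)
$U{\left(-10,-522 \right)} 1 = \left(- \frac{1139}{5} + \frac{1}{5} \left(-522\right) \left(-7 - 522\right)\right) 1 = \left(- \frac{1139}{5} + \frac{1}{5} \left(-522\right) \left(-529\right)\right) 1 = \left(- \frac{1139}{5} + \frac{276138}{5}\right) 1 = \frac{274999}{5} \cdot 1 = \frac{274999}{5}$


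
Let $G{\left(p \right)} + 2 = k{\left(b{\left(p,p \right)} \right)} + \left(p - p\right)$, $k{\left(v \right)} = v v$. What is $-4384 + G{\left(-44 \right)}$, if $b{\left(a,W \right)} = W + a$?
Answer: $3358$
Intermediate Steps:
$k{\left(v \right)} = v^{2}$
$G{\left(p \right)} = -2 + 4 p^{2}$ ($G{\left(p \right)} = -2 + \left(\left(p + p\right)^{2} + \left(p - p\right)\right) = -2 + \left(\left(2 p\right)^{2} + 0\right) = -2 + \left(4 p^{2} + 0\right) = -2 + 4 p^{2}$)
$-4384 + G{\left(-44 \right)} = -4384 - \left(2 - 4 \left(-44\right)^{2}\right) = -4384 + \left(-2 + 4 \cdot 1936\right) = -4384 + \left(-2 + 7744\right) = -4384 + 7742 = 3358$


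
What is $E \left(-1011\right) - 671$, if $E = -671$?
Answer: $677710$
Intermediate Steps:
$E \left(-1011\right) - 671 = \left(-671\right) \left(-1011\right) - 671 = 678381 - 671 = 677710$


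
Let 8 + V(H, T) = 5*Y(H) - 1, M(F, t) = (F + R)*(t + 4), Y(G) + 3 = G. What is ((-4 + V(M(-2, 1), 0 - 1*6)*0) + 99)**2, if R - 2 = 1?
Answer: 9025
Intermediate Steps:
Y(G) = -3 + G
R = 3 (R = 2 + 1 = 3)
M(F, t) = (3 + F)*(4 + t) (M(F, t) = (F + 3)*(t + 4) = (3 + F)*(4 + t))
V(H, T) = -24 + 5*H (V(H, T) = -8 + (5*(-3 + H) - 1) = -8 + ((-15 + 5*H) - 1) = -8 + (-16 + 5*H) = -24 + 5*H)
((-4 + V(M(-2, 1), 0 - 1*6)*0) + 99)**2 = ((-4 + (-24 + 5*(12 + 3*1 + 4*(-2) - 2*1))*0) + 99)**2 = ((-4 + (-24 + 5*(12 + 3 - 8 - 2))*0) + 99)**2 = ((-4 + (-24 + 5*5)*0) + 99)**2 = ((-4 + (-24 + 25)*0) + 99)**2 = ((-4 + 1*0) + 99)**2 = ((-4 + 0) + 99)**2 = (-4 + 99)**2 = 95**2 = 9025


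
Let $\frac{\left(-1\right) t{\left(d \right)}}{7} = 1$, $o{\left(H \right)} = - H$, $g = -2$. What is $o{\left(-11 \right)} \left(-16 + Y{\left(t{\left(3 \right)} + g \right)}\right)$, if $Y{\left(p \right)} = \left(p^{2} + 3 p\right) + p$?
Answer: $319$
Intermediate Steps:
$t{\left(d \right)} = -7$ ($t{\left(d \right)} = \left(-7\right) 1 = -7$)
$Y{\left(p \right)} = p^{2} + 4 p$
$o{\left(-11 \right)} \left(-16 + Y{\left(t{\left(3 \right)} + g \right)}\right) = \left(-1\right) \left(-11\right) \left(-16 + \left(-7 - 2\right) \left(4 - 9\right)\right) = 11 \left(-16 - 9 \left(4 - 9\right)\right) = 11 \left(-16 - -45\right) = 11 \left(-16 + 45\right) = 11 \cdot 29 = 319$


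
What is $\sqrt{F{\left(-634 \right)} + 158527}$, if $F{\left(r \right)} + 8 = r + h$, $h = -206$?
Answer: $\sqrt{157679} \approx 397.09$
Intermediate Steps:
$F{\left(r \right)} = -214 + r$ ($F{\left(r \right)} = -8 + \left(r - 206\right) = -8 + \left(-206 + r\right) = -214 + r$)
$\sqrt{F{\left(-634 \right)} + 158527} = \sqrt{\left(-214 - 634\right) + 158527} = \sqrt{-848 + 158527} = \sqrt{157679}$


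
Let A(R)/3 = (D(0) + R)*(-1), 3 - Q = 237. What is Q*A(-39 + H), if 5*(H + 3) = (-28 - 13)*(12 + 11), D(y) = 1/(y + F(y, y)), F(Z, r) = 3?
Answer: -808236/5 ≈ -1.6165e+5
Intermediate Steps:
Q = -234 (Q = 3 - 1*237 = 3 - 237 = -234)
D(y) = 1/(3 + y) (D(y) = 1/(y + 3) = 1/(3 + y))
H = -958/5 (H = -3 + ((-28 - 13)*(12 + 11))/5 = -3 + (-41*23)/5 = -3 + (⅕)*(-943) = -3 - 943/5 = -958/5 ≈ -191.60)
A(R) = -1 - 3*R (A(R) = 3*((1/(3 + 0) + R)*(-1)) = 3*((1/3 + R)*(-1)) = 3*((⅓ + R)*(-1)) = 3*(-⅓ - R) = -1 - 3*R)
Q*A(-39 + H) = -234*(-1 - 3*(-39 - 958/5)) = -234*(-1 - 3*(-1153/5)) = -234*(-1 + 3459/5) = -234*3454/5 = -808236/5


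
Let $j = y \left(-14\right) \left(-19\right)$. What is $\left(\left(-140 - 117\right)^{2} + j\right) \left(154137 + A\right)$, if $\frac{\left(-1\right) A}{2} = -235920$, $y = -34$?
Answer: $35683818885$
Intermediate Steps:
$A = 471840$ ($A = \left(-2\right) \left(-235920\right) = 471840$)
$j = -9044$ ($j = \left(-34\right) \left(-14\right) \left(-19\right) = 476 \left(-19\right) = -9044$)
$\left(\left(-140 - 117\right)^{2} + j\right) \left(154137 + A\right) = \left(\left(-140 - 117\right)^{2} - 9044\right) \left(154137 + 471840\right) = \left(\left(-257\right)^{2} - 9044\right) 625977 = \left(66049 - 9044\right) 625977 = 57005 \cdot 625977 = 35683818885$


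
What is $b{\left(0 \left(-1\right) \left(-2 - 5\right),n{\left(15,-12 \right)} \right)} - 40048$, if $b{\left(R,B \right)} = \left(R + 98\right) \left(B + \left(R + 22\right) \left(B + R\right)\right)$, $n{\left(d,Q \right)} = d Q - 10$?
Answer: $-468308$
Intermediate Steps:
$n{\left(d,Q \right)} = -10 + Q d$ ($n{\left(d,Q \right)} = Q d - 10 = -10 + Q d$)
$b{\left(R,B \right)} = \left(98 + R\right) \left(B + \left(22 + R\right) \left(B + R\right)\right)$
$b{\left(0 \left(-1\right) \left(-2 - 5\right),n{\left(15,-12 \right)} \right)} - 40048 = \left(\left(0 \left(-1\right) \left(-2 - 5\right)\right)^{3} + 120 \left(0 \left(-1\right) \left(-2 - 5\right)\right)^{2} + 2156 \cdot 0 \left(-1\right) \left(-2 - 5\right) + 2254 \left(-10 - 180\right) + \left(-10 - 180\right) \left(0 \left(-1\right) \left(-2 - 5\right)\right)^{2} + 121 \left(-10 - 180\right) 0 \left(-1\right) \left(-2 - 5\right)\right) - 40048 = \left(\left(0 \left(-7\right)\right)^{3} + 120 \left(0 \left(-7\right)\right)^{2} + 2156 \cdot 0 \left(-7\right) + 2254 \left(-10 - 180\right) + \left(-10 - 180\right) \left(0 \left(-7\right)\right)^{2} + 121 \left(-10 - 180\right) 0 \left(-7\right)\right) - 40048 = \left(0^{3} + 120 \cdot 0^{2} + 2156 \cdot 0 + 2254 \left(-190\right) - 190 \cdot 0^{2} + 121 \left(-190\right) 0\right) - 40048 = \left(0 + 120 \cdot 0 + 0 - 428260 - 0 + 0\right) - 40048 = \left(0 + 0 + 0 - 428260 + 0 + 0\right) - 40048 = -428260 - 40048 = -468308$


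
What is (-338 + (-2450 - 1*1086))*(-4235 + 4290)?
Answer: -213070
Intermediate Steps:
(-338 + (-2450 - 1*1086))*(-4235 + 4290) = (-338 + (-2450 - 1086))*55 = (-338 - 3536)*55 = -3874*55 = -213070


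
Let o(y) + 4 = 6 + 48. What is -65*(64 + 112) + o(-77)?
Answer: -11390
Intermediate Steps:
o(y) = 50 (o(y) = -4 + (6 + 48) = -4 + 54 = 50)
-65*(64 + 112) + o(-77) = -65*(64 + 112) + 50 = -65*176 + 50 = -11440 + 50 = -11390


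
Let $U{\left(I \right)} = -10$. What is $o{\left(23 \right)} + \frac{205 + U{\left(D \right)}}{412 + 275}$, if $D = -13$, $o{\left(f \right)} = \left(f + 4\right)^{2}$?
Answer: $\frac{167006}{229} \approx 729.28$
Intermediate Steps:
$o{\left(f \right)} = \left(4 + f\right)^{2}$
$o{\left(23 \right)} + \frac{205 + U{\left(D \right)}}{412 + 275} = \left(4 + 23\right)^{2} + \frac{205 - 10}{412 + 275} = 27^{2} + \frac{195}{687} = 729 + 195 \cdot \frac{1}{687} = 729 + \frac{65}{229} = \frac{167006}{229}$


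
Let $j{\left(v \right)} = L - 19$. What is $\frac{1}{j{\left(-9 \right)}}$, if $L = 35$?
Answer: $\frac{1}{16} \approx 0.0625$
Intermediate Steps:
$j{\left(v \right)} = 16$ ($j{\left(v \right)} = 35 - 19 = 16$)
$\frac{1}{j{\left(-9 \right)}} = \frac{1}{16}$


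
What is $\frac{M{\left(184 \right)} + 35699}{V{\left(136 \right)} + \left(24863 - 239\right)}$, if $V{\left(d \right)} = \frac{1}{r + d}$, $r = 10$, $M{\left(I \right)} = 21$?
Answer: $\frac{1043024}{719021} \approx 1.4506$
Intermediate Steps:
$V{\left(d \right)} = \frac{1}{10 + d}$
$\frac{M{\left(184 \right)} + 35699}{V{\left(136 \right)} + \left(24863 - 239\right)} = \frac{21 + 35699}{\frac{1}{10 + 136} + \left(24863 - 239\right)} = \frac{35720}{\frac{1}{146} + 24624} = \frac{35720}{\frac{3595105}{146}} = 35720 \cdot \frac{146}{3595105} = \frac{1043024}{719021}$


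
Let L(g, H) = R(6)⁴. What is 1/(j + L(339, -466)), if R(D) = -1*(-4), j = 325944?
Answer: 1/326200 ≈ 3.0656e-6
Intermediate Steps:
R(D) = 4
L(g, H) = 256 (L(g, H) = 4⁴ = 256)
1/(j + L(339, -466)) = 1/(325944 + 256) = 1/326200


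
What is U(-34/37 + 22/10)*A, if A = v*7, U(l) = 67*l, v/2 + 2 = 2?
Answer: 0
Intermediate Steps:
v = 0 (v = -4 + 2*2 = -4 + 4 = 0)
A = 0 (A = 0*7 = 0)
U(-34/37 + 22/10)*A = (67*(-34/37 + 22/10))*0 = (67*(-34*1/37 + 22*(⅒)))*0 = (67*(-34/37 + 11/5))*0 = (67*(237/185))*0 = (15879/185)*0 = 0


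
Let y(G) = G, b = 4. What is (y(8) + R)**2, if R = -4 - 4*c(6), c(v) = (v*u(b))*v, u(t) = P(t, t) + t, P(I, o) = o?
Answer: 1317904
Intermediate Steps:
u(t) = 2*t (u(t) = t + t = 2*t)
c(v) = 8*v**2 (c(v) = (v*(2*4))*v = (v*8)*v = (8*v)*v = 8*v**2)
R = -1156 (R = -4 - 32*6**2 = -4 - 32*36 = -4 - 4*288 = -4 - 1152 = -1156)
(y(8) + R)**2 = (8 - 1156)**2 = (-1148)**2 = 1317904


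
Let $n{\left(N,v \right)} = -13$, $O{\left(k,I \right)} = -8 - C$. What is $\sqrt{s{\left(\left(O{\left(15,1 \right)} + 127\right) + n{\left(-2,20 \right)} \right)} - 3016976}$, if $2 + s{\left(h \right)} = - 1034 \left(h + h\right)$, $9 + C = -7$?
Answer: $i \sqrt{3269274} \approx 1808.1 i$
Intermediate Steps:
$C = -16$ ($C = -9 - 7 = -16$)
$O{\left(k,I \right)} = 8$ ($O{\left(k,I \right)} = -8 - -16 = -8 + 16 = 8$)
$s{\left(h \right)} = -2 - 2068 h$ ($s{\left(h \right)} = -2 - 1034 \left(h + h\right) = -2 - 1034 \cdot 2 h = -2 - 2068 h$)
$\sqrt{s{\left(\left(O{\left(15,1 \right)} + 127\right) + n{\left(-2,20 \right)} \right)} - 3016976} = \sqrt{\left(-2 - 2068 \left(\left(8 + 127\right) - 13\right)\right) - 3016976} = \sqrt{\left(-2 - 2068 \left(135 - 13\right)\right) - 3016976} = \sqrt{\left(-2 - 252296\right) - 3016976} = \sqrt{-252298 - 3016976} = \sqrt{-3269274} = i \sqrt{3269274}$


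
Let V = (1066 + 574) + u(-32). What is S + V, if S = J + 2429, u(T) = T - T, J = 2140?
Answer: 6209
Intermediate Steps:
u(T) = 0
S = 4569 (S = 2140 + 2429 = 4569)
V = 1640 (V = (1066 + 574) + 0 = 1640 + 0 = 1640)
S + V = 4569 + 1640 = 6209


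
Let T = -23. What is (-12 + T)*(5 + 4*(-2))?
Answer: 105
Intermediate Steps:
(-12 + T)*(5 + 4*(-2)) = (-12 - 23)*(5 + 4*(-2)) = -35*(5 - 8) = -35*(-3) = 105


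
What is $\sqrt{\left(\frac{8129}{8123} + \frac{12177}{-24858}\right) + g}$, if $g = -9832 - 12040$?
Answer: $\frac{i \sqrt{11009272159112157118}}{22435726} \approx 147.89 i$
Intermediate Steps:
$g = -21872$
$\sqrt{\left(\frac{8129}{8123} + \frac{12177}{-24858}\right) + g} = \sqrt{\left(\frac{8129}{8123} + \frac{12177}{-24858}\right) - 21872} = \sqrt{\left(8129 \cdot \frac{1}{8123} + 12177 \left(- \frac{1}{24858}\right)\right) - 21872} = \sqrt{\left(\frac{8129}{8123} - \frac{1353}{2762}\right) - 21872} = \sqrt{\frac{11461879}{22435726} - 21872} = \sqrt{- \frac{490702737193}{22435726}} = \frac{i \sqrt{11009272159112157118}}{22435726}$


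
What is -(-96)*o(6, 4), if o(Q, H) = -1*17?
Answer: -1632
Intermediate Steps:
o(Q, H) = -17
-(-96)*o(6, 4) = -(-96)*(-17) = -1*1632 = -1632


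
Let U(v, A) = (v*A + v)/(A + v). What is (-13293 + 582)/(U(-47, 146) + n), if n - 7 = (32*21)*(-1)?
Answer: 419463/24248 ≈ 17.299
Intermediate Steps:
U(v, A) = (v + A*v)/(A + v) (U(v, A) = (A*v + v)/(A + v) = (v + A*v)/(A + v))
n = -665 (n = 7 + (32*21)*(-1) = 7 + 672*(-1) = 7 - 672 = -665)
(-13293 + 582)/(U(-47, 146) + n) = (-13293 + 582)/(-47*(1 + 146)/(146 - 47) - 665) = -12711/(-47*147/99 - 665) = -12711/(-47*1/99*147 - 665) = -12711/(-2303/33 - 665) = -12711/(-24248/33) = -12711*(-33/24248) = 419463/24248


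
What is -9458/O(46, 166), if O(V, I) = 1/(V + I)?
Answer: -2005096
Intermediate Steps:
O(V, I) = 1/(I + V)
-9458/O(46, 166) = -9458/(1/(166 + 46)) = -9458/(1/212) = -9458/1/212 = -9458*212 = -2005096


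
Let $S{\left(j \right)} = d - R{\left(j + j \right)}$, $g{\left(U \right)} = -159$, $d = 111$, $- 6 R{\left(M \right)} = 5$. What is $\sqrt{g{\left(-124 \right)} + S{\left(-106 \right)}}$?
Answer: $\frac{i \sqrt{1698}}{6} \approx 6.8678 i$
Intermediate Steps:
$R{\left(M \right)} = - \frac{5}{6}$ ($R{\left(M \right)} = \left(- \frac{1}{6}\right) 5 = - \frac{5}{6}$)
$S{\left(j \right)} = \frac{671}{6}$ ($S{\left(j \right)} = 111 - - \frac{5}{6} = 111 + \frac{5}{6} = \frac{671}{6}$)
$\sqrt{g{\left(-124 \right)} + S{\left(-106 \right)}} = \sqrt{-159 + \frac{671}{6}} = \sqrt{- \frac{283}{6}} = \frac{i \sqrt{1698}}{6}$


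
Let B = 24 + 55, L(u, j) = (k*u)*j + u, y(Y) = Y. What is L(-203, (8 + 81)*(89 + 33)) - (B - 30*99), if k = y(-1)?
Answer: 2206862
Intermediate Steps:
k = -1
L(u, j) = u - j*u (L(u, j) = (-u)*j + u = -j*u + u = u - j*u)
B = 79
L(-203, (8 + 81)*(89 + 33)) - (B - 30*99) = -203*(1 - (8 + 81)*(89 + 33)) - (79 - 30*99) = -203*(1 - 89*122) - (79 - 2970) = -203*(1 - 1*10858) - 1*(-2891) = -203*(1 - 10858) + 2891 = -203*(-10857) + 2891 = 2203971 + 2891 = 2206862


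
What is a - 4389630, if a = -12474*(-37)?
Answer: -3928092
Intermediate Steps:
a = 461538 (a = -154*(-2997) = 461538)
a - 4389630 = 461538 - 4389630 = -3928092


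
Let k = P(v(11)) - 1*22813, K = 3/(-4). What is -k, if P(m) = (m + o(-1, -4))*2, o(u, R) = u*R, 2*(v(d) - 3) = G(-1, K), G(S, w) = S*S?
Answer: 22798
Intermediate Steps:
K = -¾ (K = 3*(-¼) = -¾ ≈ -0.75000)
G(S, w) = S²
v(d) = 7/2 (v(d) = 3 + (½)*(-1)² = 3 + (½)*1 = 3 + ½ = 7/2)
o(u, R) = R*u
P(m) = 8 + 2*m (P(m) = (m - 4*(-1))*2 = (m + 4)*2 = (4 + m)*2 = 8 + 2*m)
k = -22798 (k = (8 + 2*(7/2)) - 1*22813 = (8 + 7) - 22813 = 15 - 22813 = -22798)
-k = -1*(-22798) = 22798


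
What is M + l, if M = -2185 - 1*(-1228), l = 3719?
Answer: 2762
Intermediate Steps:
M = -957 (M = -2185 + 1228 = -957)
M + l = -957 + 3719 = 2762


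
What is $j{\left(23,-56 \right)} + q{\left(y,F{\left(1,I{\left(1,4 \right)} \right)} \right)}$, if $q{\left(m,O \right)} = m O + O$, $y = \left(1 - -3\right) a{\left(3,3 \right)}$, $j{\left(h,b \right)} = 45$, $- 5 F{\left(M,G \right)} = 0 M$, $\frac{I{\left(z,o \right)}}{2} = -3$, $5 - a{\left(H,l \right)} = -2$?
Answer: $45$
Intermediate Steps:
$a{\left(H,l \right)} = 7$ ($a{\left(H,l \right)} = 5 - -2 = 5 + 2 = 7$)
$I{\left(z,o \right)} = -6$ ($I{\left(z,o \right)} = 2 \left(-3\right) = -6$)
$F{\left(M,G \right)} = 0$ ($F{\left(M,G \right)} = - \frac{0 M}{5} = \left(- \frac{1}{5}\right) 0 = 0$)
$y = 28$ ($y = \left(1 - -3\right) 7 = \left(1 + 3\right) 7 = 4 \cdot 7 = 28$)
$q{\left(m,O \right)} = O + O m$ ($q{\left(m,O \right)} = O m + O = O + O m$)
$j{\left(23,-56 \right)} + q{\left(y,F{\left(1,I{\left(1,4 \right)} \right)} \right)} = 45 + 0 \left(1 + 28\right) = 45 + 0 \cdot 29 = 45 + 0 = 45$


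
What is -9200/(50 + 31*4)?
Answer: -4600/87 ≈ -52.874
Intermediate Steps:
-9200/(50 + 31*4) = -9200/(50 + 124) = -9200/174 = -9200*1/174 = -4600/87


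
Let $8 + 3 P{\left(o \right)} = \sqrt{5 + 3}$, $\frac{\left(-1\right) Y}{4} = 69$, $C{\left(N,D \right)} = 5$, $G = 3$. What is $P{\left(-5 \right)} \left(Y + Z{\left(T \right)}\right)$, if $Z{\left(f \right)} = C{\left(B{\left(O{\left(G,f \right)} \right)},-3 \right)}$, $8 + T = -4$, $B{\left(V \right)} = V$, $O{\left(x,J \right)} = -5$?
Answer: $\frac{2168}{3} - \frac{542 \sqrt{2}}{3} \approx 467.17$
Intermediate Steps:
$T = -12$ ($T = -8 - 4 = -12$)
$Y = -276$ ($Y = \left(-4\right) 69 = -276$)
$P{\left(o \right)} = - \frac{8}{3} + \frac{2 \sqrt{2}}{3}$ ($P{\left(o \right)} = - \frac{8}{3} + \frac{\sqrt{5 + 3}}{3} = - \frac{8}{3} + \frac{\sqrt{8}}{3} = - \frac{8}{3} + \frac{2 \sqrt{2}}{3}$)
$Z{\left(f \right)} = 5$
$P{\left(-5 \right)} \left(Y + Z{\left(T \right)}\right) = \left(- \frac{8}{3} + \frac{2 \sqrt{2}}{3}\right) \left(-276 + 5\right) = \left(- \frac{8}{3} + \frac{2 \sqrt{2}}{3}\right) \left(-271\right) = \frac{2168}{3} - \frac{542 \sqrt{2}}{3}$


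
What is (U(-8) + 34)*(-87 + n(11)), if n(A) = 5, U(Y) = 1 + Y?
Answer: -2214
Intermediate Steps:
(U(-8) + 34)*(-87 + n(11)) = ((1 - 8) + 34)*(-87 + 5) = (-7 + 34)*(-82) = 27*(-82) = -2214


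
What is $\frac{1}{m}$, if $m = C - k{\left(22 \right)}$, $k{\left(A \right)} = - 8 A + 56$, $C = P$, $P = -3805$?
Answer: $- \frac{1}{3685} \approx -0.00027137$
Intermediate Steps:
$C = -3805$
$k{\left(A \right)} = 56 - 8 A$
$m = -3685$ ($m = -3805 - \left(56 - 176\right) = -3805 - -120 = -3805 + 120 = -3685$)
$\frac{1}{m} = \frac{1}{-3685} = - \frac{1}{3685}$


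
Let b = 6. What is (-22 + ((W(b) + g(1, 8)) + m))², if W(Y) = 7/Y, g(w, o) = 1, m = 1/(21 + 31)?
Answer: 9554281/24336 ≈ 392.60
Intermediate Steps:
m = 1/52 ≈ 0.019231
(-22 + ((W(b) + g(1, 8)) + m))² = (-22 + ((7/6 + 1) + 1/52))² = (-22 + (13/6 + 1/52))² = (-22 + 341/156)² = (-3091/156)² = 9554281/24336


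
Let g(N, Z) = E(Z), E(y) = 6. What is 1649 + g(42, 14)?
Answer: 1655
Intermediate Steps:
g(N, Z) = 6
1649 + g(42, 14) = 1649 + 6 = 1655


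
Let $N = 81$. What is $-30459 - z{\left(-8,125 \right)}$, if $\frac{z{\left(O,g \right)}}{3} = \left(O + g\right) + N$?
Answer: $-31053$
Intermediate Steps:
$z{\left(O,g \right)} = 243 + 3 O + 3 g$ ($z{\left(O,g \right)} = 3 \left(\left(O + g\right) + 81\right) = 3 \left(81 + O + g\right) = 243 + 3 O + 3 g$)
$-30459 - z{\left(-8,125 \right)} = -30459 - \left(243 + 3 \left(-8\right) + 3 \cdot 125\right) = -30459 - \left(243 - 24 + 375\right) = -30459 - 594 = -31053$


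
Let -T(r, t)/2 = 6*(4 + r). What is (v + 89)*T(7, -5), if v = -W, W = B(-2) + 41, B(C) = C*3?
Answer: -7128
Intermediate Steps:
B(C) = 3*C
T(r, t) = -48 - 12*r (T(r, t) = -12*(4 + r) = -2*(24 + 6*r) = -48 - 12*r)
W = 35 (W = 3*(-2) + 41 = -6 + 41 = 35)
v = -35 (v = -1*35 = -35)
(v + 89)*T(7, -5) = (-35 + 89)*(-48 - 12*7) = 54*(-48 - 84) = 54*(-132) = -7128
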